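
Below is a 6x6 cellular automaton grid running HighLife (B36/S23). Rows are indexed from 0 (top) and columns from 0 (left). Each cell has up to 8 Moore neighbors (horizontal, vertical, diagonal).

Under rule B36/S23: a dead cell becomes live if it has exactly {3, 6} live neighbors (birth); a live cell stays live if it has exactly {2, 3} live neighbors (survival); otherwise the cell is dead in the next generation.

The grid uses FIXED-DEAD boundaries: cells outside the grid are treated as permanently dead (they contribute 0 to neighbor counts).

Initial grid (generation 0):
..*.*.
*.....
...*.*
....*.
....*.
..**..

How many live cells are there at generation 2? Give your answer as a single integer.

Answer: 5

Derivation:
Simulating step by step:
Generation 0 (given above): 9 live cells
Generation 1: 8 live cells
......
...**.
....*.
...***
....*.
...*..
Generation 2: 5 live cells
......
...**.
......
...*.*
.....*
......
Population at generation 2: 5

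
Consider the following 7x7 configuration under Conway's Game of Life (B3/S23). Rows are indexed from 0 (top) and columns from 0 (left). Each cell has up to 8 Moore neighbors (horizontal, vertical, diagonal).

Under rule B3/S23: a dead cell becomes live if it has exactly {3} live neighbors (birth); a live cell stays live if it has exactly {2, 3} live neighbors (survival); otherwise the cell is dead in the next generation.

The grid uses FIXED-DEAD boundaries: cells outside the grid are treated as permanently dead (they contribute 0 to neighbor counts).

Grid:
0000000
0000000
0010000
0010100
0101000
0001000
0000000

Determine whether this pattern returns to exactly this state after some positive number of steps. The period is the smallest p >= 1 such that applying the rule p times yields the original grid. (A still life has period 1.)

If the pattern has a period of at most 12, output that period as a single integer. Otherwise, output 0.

Answer: 2

Derivation:
Simulating and comparing each generation to the original:
Gen 0 (original, given above): 6 live cells
Gen 1: 6 live cells, differs from original
Gen 2: 6 live cells, MATCHES original -> period = 2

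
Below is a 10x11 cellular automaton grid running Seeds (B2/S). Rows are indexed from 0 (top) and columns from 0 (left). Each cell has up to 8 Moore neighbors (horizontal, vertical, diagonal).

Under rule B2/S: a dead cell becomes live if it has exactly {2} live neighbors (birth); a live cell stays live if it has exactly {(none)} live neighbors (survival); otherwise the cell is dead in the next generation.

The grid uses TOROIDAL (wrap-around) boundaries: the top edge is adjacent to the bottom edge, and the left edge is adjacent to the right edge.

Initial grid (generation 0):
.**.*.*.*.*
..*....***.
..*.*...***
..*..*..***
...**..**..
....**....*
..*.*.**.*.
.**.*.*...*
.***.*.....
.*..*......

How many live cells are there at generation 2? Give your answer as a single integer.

Answer: 14

Derivation:
Simulating step by step:
Generation 0 (given above): 43 live cells
Generation 1: 18 live cells
...........
....*.*....
*....**....
**....*....
*.*........
..*........
........*..
........**.
......*....
......**.*.
Generation 2: 14 live cells
........*..
.......*...
....*.....*
..*....*...
...*......*
...*.......
.......*...
...........
.....*....*
.....*..*..
Population at generation 2: 14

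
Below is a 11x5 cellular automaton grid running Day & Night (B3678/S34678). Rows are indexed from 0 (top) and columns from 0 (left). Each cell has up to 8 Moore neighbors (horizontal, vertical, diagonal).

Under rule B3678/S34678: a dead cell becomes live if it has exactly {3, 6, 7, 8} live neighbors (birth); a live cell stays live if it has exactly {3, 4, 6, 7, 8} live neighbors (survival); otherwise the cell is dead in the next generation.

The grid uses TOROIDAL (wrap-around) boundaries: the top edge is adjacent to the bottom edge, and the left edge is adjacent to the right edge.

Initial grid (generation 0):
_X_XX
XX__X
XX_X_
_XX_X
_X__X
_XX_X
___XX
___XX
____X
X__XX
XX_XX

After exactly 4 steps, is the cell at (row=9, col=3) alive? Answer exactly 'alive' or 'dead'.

Answer: alive

Derivation:
Simulating step by step:
Generation 0 (given above): 29 live cells
Generation 1: 27 live cells
XX_XX
XX___
X__X_
XXX_X
XX___
__X_X
____X
X__XX
_____
_XXXX
XX__X
Generation 2: 21 live cells
X____
_X_XX
_X___
__XXX
_____
_X_X_
____X
____X
_X___
_XXXX
X_XXX
Generation 3: 12 live cells
X___X
__X__
_____
_____
____X
_____
X__X_
X____
____X
_X__X
X_X__
Generation 4: 6 live cells
___X_
_____
_____
_____
_____
____X
____X
_____
_____
___X_
X__X_

Cell (9,3) at generation 4: 1 -> alive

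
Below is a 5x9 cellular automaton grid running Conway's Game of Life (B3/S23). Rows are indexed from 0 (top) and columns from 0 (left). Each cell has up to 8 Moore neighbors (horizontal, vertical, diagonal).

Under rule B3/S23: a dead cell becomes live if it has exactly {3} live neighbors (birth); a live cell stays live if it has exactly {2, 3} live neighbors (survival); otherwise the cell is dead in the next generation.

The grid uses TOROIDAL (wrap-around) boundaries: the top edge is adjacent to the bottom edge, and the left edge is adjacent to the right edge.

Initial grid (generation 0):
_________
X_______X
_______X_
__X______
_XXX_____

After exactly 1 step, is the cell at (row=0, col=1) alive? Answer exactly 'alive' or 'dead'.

Answer: alive

Derivation:
Simulating step by step:
Generation 0 (given above): 7 live cells
Generation 1: 11 live cells
XXX______
________X
________X
_XXX_____
_XXX_____

Cell (0,1) at generation 1: 1 -> alive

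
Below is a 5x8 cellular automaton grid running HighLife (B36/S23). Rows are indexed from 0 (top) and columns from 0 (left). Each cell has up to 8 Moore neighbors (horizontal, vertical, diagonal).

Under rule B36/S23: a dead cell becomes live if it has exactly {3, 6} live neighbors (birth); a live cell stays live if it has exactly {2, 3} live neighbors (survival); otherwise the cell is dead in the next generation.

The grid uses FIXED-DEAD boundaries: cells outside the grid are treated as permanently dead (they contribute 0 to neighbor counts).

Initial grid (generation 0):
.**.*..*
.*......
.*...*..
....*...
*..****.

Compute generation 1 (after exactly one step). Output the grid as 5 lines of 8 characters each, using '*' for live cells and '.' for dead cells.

Simulating step by step:
Generation 0 (given above): 13 live cells
Generation 1: 9 live cells
(generation 1 grid is the final answer)

Answer: .**.....
**......
........
...*..*.
...***..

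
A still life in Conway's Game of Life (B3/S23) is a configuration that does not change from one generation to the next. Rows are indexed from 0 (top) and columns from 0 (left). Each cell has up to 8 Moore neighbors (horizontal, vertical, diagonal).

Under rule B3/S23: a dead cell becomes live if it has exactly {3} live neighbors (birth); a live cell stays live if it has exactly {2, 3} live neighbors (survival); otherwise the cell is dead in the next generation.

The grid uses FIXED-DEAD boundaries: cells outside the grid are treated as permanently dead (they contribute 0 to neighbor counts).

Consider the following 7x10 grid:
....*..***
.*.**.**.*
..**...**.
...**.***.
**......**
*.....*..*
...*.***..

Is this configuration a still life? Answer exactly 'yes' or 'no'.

Answer: no

Derivation:
Compute generation 1 and compare to generation 0 (given above):
Generation 1:
...*****.*
....***..*
.........*
.*.**.*...
**...**..*
**...**..*
.....***..
Cell (0,3) differs: gen0=0 vs gen1=1 -> NOT a still life.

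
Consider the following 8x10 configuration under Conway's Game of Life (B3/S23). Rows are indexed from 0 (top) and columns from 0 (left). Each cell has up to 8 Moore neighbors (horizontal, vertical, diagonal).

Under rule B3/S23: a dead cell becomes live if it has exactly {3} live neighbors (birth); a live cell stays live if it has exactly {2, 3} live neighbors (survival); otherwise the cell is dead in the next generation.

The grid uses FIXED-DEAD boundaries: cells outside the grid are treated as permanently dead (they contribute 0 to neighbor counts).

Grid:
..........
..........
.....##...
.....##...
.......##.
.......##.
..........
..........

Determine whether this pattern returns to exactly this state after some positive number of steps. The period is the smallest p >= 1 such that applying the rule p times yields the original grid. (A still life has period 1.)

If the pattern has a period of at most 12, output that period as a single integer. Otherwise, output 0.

Answer: 2

Derivation:
Simulating and comparing each generation to the original:
Gen 0 (original, given above): 8 live cells
Gen 1: 6 live cells, differs from original
Gen 2: 8 live cells, MATCHES original -> period = 2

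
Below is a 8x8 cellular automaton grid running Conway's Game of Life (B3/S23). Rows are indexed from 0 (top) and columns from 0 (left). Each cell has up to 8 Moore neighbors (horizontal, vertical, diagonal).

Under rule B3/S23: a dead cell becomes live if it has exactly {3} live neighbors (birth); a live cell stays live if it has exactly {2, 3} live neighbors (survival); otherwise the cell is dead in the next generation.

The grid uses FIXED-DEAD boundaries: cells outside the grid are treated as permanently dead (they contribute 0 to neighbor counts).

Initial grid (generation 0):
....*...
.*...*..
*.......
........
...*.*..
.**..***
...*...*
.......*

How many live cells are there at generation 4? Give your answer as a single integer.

Simulating step by step:
Generation 0 (given above): 14 live cells
Generation 1: 9 live cells
........
........
........
........
..*.**..
..**.*.*
..*....*
........
Generation 2: 10 live cells
........
........
........
........
..*.***.
.**..*..
..**..*.
........
Generation 3: 11 live cells
........
........
........
.....*..
.******.
.*......
.***....
........
Generation 4: 15 live cells
........
........
........
..**.**.
.******.
*....*..
.**.....
..*.....
Population at generation 4: 15

Answer: 15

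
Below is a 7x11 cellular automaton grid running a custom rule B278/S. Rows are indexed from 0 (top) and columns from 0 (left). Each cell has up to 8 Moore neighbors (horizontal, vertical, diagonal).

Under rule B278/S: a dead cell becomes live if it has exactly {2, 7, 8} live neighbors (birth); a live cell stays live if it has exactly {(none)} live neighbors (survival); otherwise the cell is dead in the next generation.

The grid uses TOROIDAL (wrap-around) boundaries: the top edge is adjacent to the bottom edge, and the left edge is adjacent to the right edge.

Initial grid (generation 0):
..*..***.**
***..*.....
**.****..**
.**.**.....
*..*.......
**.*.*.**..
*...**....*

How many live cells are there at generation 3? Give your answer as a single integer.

Answer: 10

Derivation:
Simulating step by step:
Generation 0 (given above): 34 live cells
Generation 1: 6 live cells
........*..
...........
...........
.........*.
.......**.*
.........*.
...........
Generation 2: 6 live cells
...........
...........
...........
.......*..*
...........
.......*..*
........**.
Generation 3: 10 live cells
........**.
...........
...........
...........
*.....*****
...........
.......*..*
Population at generation 3: 10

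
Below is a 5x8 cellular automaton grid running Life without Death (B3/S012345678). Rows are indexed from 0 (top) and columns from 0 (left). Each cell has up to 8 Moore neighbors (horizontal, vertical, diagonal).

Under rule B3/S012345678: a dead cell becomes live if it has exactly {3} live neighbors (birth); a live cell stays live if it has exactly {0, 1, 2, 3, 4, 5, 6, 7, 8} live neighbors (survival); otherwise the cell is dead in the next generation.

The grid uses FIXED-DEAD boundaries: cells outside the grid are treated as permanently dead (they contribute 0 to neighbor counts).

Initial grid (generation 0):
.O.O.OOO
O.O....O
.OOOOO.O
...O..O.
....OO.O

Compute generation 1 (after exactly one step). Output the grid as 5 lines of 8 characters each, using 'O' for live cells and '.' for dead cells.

Simulating step by step:
Generation 0 (given above): 19 live cells
Generation 1: 22 live cells
(generation 1 grid is the final answer)

Answer: .OOO.OOO
O.O....O
.OOOOO.O
...O..OO
....OOOO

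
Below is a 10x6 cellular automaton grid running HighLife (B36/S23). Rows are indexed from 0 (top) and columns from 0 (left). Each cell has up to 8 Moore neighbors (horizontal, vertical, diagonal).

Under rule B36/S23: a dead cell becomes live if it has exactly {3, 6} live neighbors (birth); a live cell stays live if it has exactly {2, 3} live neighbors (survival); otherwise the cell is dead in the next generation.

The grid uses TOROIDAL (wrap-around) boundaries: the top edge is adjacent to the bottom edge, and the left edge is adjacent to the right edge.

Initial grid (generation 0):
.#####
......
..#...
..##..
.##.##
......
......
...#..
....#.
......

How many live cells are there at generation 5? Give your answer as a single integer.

Simulating step by step:
Generation 0 (given above): 14 live cells
Generation 1: 13 live cells
..###.
.#..#.
..##..
....#.
.##.#.
......
......
......
......
..#..#
Generation 2: 15 live cells
.##.##
.#.##.
..###.
.#..#.
...#..
......
......
......
......
..#.#.
Generation 3: 14 live cells
##.#.#
###...
.#...#
....#.
......
......
......
......
......
.##.##
Generation 4: 11 live cells
..##..
....#.
.##..#
......
......
......
......
......
......
.#####
Generation 5: 9 live cells
.#...#
.#..#.
......
......
......
......
......
......
..###.
.#..#.
Population at generation 5: 9

Answer: 9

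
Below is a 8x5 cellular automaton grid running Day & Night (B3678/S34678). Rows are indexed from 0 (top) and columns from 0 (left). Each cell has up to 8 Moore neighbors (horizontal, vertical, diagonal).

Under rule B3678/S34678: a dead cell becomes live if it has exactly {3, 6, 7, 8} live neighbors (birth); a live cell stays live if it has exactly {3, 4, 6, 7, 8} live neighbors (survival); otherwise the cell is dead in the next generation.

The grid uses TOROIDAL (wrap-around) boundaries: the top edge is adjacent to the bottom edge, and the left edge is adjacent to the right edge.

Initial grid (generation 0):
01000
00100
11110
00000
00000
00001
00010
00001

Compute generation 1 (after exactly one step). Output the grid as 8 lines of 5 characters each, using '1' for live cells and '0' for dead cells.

Simulating step by step:
Generation 0 (given above): 9 live cells
Generation 1: 8 live cells
(generation 1 grid is the final answer)

Answer: 00000
10110
01100
01100
00000
00000
00001
00000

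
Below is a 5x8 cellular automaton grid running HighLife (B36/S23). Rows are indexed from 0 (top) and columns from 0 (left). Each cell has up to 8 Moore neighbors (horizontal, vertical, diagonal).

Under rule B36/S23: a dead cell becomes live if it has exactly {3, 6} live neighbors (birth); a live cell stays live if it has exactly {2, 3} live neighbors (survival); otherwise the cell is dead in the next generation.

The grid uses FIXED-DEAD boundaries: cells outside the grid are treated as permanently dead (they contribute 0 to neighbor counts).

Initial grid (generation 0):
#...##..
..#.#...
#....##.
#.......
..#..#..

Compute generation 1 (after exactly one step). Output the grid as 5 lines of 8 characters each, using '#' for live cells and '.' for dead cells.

Answer: ...###..
.#.##.#.
.#...#..
.#...##.
........

Derivation:
Simulating step by step:
Generation 0 (given above): 11 live cells
Generation 1: 12 live cells
(generation 1 grid is the final answer)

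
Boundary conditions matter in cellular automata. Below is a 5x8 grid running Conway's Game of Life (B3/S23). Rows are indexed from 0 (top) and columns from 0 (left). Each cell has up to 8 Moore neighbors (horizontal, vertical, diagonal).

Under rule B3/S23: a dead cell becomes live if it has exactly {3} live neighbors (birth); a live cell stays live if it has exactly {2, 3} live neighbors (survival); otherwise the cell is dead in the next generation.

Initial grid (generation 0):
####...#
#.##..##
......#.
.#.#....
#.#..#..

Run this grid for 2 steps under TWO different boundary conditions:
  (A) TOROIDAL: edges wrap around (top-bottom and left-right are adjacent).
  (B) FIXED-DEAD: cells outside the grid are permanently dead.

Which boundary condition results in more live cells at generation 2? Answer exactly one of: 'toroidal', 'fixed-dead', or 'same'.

Under TOROIDAL boundary, generation 2:
...###..
..####.#
##.#...#
.###...#
...#....
Population = 17

Under FIXED-DEAD boundary, generation 2:
......##
##.###..
##.#..##
#..#....
.##.....
Population = 16

Comparison: toroidal=17, fixed-dead=16 -> toroidal

Answer: toroidal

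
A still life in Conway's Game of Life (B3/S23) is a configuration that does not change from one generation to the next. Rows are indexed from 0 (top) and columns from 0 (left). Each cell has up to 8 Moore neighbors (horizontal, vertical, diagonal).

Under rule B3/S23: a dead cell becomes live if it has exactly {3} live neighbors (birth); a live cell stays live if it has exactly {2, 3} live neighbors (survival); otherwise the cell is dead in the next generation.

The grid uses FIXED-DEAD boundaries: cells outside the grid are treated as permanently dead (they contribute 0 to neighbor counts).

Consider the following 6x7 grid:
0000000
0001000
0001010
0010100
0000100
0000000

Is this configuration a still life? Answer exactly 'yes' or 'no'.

Answer: no

Derivation:
Compute generation 1 and compare to generation 0 (given above):
Generation 1:
0000000
0000100
0011000
0000110
0001000
0000000
Cell (1,3) differs: gen0=1 vs gen1=0 -> NOT a still life.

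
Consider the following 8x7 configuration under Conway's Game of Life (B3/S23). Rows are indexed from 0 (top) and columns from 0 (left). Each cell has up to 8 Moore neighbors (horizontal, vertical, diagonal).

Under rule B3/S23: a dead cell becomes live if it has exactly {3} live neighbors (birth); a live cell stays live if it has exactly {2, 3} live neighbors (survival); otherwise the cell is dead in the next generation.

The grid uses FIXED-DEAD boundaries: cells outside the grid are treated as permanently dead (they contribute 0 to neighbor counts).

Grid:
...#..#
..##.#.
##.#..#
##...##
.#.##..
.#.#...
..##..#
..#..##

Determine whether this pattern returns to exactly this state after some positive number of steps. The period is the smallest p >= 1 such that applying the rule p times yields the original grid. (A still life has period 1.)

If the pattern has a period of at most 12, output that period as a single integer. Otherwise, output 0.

Answer: 0

Derivation:
Simulating and comparing each generation to the original:
Gen 0 (original, given above): 24 live cells
Gen 1: 27 live cells, differs from original
Gen 2: 22 live cells, differs from original
Gen 3: 30 live cells, differs from original
Gen 4: 17 live cells, differs from original
Gen 5: 17 live cells, differs from original
Gen 6: 12 live cells, differs from original
Gen 7: 10 live cells, differs from original
Gen 8: 10 live cells, differs from original
Gen 9: 12 live cells, differs from original
Gen 10: 8 live cells, differs from original
Gen 11: 5 live cells, differs from original
Gen 12: 2 live cells, differs from original
No period found within 12 steps.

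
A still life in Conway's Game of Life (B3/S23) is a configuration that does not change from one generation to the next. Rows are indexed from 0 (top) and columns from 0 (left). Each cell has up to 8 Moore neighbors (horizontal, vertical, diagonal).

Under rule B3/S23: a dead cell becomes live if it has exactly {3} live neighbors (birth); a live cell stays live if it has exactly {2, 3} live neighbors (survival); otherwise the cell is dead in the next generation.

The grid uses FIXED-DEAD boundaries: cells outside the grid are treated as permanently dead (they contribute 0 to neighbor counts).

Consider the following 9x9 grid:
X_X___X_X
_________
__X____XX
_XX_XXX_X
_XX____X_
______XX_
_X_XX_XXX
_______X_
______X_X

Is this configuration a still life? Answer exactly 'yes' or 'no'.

Compute generation 1 and compare to generation 0 (given above):
Generation 1:
_________
_X______X
_XXX_XXXX
_____XX_X
_XXX____X
_X_X_X___
_____X__X
_____X___
_______X_
Cell (0,0) differs: gen0=1 vs gen1=0 -> NOT a still life.

Answer: no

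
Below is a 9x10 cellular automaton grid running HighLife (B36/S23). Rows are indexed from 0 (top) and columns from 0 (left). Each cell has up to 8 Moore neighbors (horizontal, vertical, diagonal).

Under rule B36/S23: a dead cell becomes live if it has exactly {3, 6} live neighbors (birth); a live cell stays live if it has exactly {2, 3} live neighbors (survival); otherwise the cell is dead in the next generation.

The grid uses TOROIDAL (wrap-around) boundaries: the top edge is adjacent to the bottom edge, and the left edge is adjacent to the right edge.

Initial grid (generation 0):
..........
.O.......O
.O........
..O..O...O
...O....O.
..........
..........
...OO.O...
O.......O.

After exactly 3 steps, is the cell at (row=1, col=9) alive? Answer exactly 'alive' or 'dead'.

Simulating step by step:
Generation 0 (given above): 13 live cells
Generation 1: 6 live cells
O........O
O.........
.OO.......
..O.......
..........
..........
..........
..........
..........
Generation 2: 8 live cells
O........O
O........O
.OO.......
.OO.......
..........
..........
..........
..........
..........
Generation 3: 6 live cells
O........O
.........O
..O.......
.OO.......
..........
..........
..........
..........
..........

Cell (1,9) at generation 3: 1 -> alive

Answer: alive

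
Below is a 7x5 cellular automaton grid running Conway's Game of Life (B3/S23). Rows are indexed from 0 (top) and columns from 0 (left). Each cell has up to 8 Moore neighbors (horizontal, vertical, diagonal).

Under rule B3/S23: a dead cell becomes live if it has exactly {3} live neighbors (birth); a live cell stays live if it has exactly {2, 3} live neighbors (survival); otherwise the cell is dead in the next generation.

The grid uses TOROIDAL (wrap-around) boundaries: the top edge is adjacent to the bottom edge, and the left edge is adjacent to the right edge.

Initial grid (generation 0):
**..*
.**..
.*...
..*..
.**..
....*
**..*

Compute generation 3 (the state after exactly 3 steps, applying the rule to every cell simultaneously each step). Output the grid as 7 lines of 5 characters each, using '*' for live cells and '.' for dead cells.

Answer: ..***
.*..*
.*...
**.*.
...**
.*..*
*..*.

Derivation:
Simulating step by step:
Generation 0 (given above): 13 live cells
Generation 1: 13 live cells
...**
..*..
.*...
..*..
.***.
..***
.*.*.
Generation 2: 12 live cells
...**
..**.
.**..
...*.
.*..*
*...*
*....
Generation 3: 15 live cells
(generation 3 grid is the final answer)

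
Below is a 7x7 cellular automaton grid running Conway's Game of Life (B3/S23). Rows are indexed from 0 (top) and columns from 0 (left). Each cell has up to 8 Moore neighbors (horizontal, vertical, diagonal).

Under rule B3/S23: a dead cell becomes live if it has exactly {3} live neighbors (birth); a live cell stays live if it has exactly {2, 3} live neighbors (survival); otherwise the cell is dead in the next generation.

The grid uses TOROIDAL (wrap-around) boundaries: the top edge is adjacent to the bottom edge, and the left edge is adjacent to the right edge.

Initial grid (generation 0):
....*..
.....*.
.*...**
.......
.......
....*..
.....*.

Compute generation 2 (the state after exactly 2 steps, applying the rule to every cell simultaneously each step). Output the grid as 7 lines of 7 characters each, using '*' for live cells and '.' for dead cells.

Answer: ...*...
.......
....*.*
.......
.......
.......
....**.

Derivation:
Simulating step by step:
Generation 0 (given above): 7 live cells
Generation 1: 9 live cells
....**.
....***
.....**
.......
.......
.......
....**.
Generation 2: 5 live cells
(generation 2 grid is the final answer)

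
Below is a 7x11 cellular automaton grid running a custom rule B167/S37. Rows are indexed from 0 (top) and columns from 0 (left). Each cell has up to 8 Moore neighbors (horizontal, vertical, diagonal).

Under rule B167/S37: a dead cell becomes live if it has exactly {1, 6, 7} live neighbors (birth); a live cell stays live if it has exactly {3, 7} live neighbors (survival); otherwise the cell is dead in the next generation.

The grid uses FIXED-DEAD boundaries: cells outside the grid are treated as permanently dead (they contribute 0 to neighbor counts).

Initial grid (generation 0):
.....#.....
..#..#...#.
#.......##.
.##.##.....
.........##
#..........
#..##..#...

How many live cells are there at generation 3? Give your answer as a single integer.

Simulating step by step:
Generation 0 (given above): 18 live cells
Generation 1: 22 live cells
.###....###
#..#...#...
.......#...
......##...
......#.#..
..#..###...
..#..##.#..
Generation 2: 19 live cells
..#...#....
...........
######.#...
......#..#.
.####..#.#.
...........
.....#...#.
Generation 3: 17 live cells
.#.#.#.#...
........#..
.........##
..##..#....
#..........
#......#...
....#.#.#.#
Population at generation 3: 17

Answer: 17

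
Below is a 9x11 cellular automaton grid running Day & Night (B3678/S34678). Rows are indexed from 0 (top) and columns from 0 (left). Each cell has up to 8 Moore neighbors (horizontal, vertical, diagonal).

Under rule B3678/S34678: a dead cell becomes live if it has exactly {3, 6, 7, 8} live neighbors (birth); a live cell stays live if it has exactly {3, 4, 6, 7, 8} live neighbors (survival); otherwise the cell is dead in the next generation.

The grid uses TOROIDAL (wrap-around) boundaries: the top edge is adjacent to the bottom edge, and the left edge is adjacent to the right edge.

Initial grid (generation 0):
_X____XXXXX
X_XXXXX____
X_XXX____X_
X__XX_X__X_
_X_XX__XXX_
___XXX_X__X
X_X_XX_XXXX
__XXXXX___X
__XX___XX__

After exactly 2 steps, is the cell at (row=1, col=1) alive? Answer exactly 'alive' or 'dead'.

Simulating step by step:
Generation 0 (given above): 51 live cells
Generation 1: 53 live cells
XX____X_XX_
X_X_XXX____
__XXXXX____
___X___X_X_
X___X__XXX_
_X__XX_XXXX
XXXXXXXXXXX
X_XX_XX___X
XXXX____X_X
Generation 2: 49 live cells
_X__X____X_
__X_XXX___X
_XX___XX___
__XX___X__X
___XXX_XX__
XX____XXXXX
X___XXX__XX
XXXXXXX__XX
XX_XXXX____

Cell (1,1) at generation 2: 0 -> dead

Answer: dead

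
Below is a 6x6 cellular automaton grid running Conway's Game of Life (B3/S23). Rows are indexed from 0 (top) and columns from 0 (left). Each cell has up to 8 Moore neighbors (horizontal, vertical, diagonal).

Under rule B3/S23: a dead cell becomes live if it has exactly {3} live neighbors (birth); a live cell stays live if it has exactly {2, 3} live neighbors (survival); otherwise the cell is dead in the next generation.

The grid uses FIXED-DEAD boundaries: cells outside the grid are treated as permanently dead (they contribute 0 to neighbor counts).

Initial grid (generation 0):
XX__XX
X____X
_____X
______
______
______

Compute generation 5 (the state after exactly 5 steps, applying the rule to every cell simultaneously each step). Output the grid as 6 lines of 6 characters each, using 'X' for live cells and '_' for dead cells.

Answer: XX__XX
XX__XX
______
______
______
______

Derivation:
Simulating step by step:
Generation 0 (given above): 7 live cells
Generation 1: 7 live cells
XX__XX
XX___X
______
______
______
______
Generation 2: 8 live cells
XX__XX
XX__XX
______
______
______
______
Generation 3: 8 live cells
XX__XX
XX__XX
______
______
______
______
Generation 4: 8 live cells
XX__XX
XX__XX
______
______
______
______
Generation 5: 8 live cells
(generation 5 grid is the final answer)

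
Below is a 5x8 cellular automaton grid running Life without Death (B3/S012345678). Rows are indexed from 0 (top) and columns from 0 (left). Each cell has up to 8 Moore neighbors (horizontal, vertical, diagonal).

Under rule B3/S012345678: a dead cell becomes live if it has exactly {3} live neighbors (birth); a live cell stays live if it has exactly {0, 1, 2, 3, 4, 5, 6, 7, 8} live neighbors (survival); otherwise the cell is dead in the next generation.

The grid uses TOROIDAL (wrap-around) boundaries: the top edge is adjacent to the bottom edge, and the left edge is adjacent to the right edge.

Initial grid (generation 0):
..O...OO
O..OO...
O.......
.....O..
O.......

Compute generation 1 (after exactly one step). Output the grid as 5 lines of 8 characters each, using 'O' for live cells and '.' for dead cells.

Answer: OOOO..OO
OO.OO...
O...O...
.....O..
O.....OO

Derivation:
Simulating step by step:
Generation 0 (given above): 9 live cells
Generation 1: 16 live cells
(generation 1 grid is the final answer)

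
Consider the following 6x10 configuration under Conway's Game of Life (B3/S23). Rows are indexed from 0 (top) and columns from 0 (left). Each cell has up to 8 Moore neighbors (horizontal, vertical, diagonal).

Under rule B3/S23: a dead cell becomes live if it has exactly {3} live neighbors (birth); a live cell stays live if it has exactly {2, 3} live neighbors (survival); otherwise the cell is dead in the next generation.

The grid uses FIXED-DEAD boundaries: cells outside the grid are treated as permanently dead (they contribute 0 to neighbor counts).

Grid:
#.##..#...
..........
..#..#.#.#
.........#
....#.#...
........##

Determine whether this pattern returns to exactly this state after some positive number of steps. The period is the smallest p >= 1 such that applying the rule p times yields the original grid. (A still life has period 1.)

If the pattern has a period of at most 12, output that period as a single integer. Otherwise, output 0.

Simulating and comparing each generation to the original:
Gen 0 (original, given above): 13 live cells
Gen 1: 10 live cells, differs from original
Gen 2: 9 live cells, differs from original
Gen 3: 10 live cells, differs from original
Gen 4: 7 live cells, differs from original
Gen 5: 5 live cells, differs from original
Gen 6: 3 live cells, differs from original
Gen 7: 3 live cells, differs from original
Gen 8: 3 live cells, differs from original
Gen 9: 3 live cells, differs from original
Gen 10: 3 live cells, differs from original
Gen 11: 3 live cells, differs from original
Gen 12: 3 live cells, differs from original
No period found within 12 steps.

Answer: 0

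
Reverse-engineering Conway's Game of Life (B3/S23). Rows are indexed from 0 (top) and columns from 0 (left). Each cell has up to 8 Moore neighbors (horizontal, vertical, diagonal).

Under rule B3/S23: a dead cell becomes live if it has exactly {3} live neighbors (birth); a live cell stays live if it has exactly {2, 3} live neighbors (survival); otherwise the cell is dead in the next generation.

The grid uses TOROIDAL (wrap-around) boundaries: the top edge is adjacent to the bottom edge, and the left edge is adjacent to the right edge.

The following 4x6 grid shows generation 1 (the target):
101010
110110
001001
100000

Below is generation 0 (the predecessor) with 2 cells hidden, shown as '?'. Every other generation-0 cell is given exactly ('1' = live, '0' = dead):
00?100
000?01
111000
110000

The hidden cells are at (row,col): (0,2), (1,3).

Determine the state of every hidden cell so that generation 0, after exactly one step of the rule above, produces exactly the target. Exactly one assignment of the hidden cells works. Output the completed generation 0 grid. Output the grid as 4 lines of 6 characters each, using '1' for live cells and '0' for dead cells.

Hidden generation-0 cells (in order): (0,2), (1,3).
A hidden cell only influences target cells in its own 3x3 neighborhood. Try each of the 2^2 = 4 assignments, step the completed generation 0 forward once under B3/S23, and compare with the target:
  (0,2)=0 (1,3)=0 -> step gives (0,2)='0' but target has '1' -> reject
  (0,2)=0 (1,3)=1 -> step reproduces the target at every cell -> ACCEPT
  (0,2)=1 (1,3)=0 -> step gives (0,1)='1' but target has '0' -> reject
  (0,2)=1 (1,3)=1 -> step gives (0,1)='1' but target has '0' -> reject
Unique solution: (0,2)=dead, (1,3)=live.
Check: live-neighbor counts of every cell in the completed generation 0:
323132
334231
443223
344212
Applying B3/S23 to generation 0 with these counts gives:
101010
110110
001001
100000
which matches the target exactly.

Answer: 000100
000101
111000
110000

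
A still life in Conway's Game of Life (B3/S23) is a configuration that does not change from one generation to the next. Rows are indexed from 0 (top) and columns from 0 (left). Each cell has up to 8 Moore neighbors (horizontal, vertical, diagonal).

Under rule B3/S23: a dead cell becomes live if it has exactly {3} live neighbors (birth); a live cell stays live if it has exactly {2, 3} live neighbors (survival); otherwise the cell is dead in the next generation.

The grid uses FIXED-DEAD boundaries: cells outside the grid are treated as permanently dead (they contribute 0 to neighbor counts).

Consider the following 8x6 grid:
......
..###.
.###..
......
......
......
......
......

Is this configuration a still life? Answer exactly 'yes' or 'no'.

Compute generation 1 and compare to generation 0 (given above):
Generation 1:
...#..
.#..#.
.#..#.
..#...
......
......
......
......
Cell (0,3) differs: gen0=0 vs gen1=1 -> NOT a still life.

Answer: no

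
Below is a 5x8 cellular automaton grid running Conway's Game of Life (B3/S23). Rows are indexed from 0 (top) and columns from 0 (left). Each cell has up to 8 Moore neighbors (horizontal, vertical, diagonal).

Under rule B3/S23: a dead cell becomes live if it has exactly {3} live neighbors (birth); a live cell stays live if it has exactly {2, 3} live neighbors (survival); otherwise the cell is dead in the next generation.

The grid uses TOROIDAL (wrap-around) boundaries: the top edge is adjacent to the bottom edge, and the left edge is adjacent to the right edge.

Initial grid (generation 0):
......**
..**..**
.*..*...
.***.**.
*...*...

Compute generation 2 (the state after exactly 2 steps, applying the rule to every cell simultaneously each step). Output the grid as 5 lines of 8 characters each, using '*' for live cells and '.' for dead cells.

Simulating step by step:
Generation 0 (given above): 15 live cells
Generation 1: 24 live cells
*..*.**.
*.**.***
**..*..*
****.*..
*****...
Generation 2: 4 live cells
(generation 2 grid is the final answer)

Answer: ........
..**....
........
.....*..
......*.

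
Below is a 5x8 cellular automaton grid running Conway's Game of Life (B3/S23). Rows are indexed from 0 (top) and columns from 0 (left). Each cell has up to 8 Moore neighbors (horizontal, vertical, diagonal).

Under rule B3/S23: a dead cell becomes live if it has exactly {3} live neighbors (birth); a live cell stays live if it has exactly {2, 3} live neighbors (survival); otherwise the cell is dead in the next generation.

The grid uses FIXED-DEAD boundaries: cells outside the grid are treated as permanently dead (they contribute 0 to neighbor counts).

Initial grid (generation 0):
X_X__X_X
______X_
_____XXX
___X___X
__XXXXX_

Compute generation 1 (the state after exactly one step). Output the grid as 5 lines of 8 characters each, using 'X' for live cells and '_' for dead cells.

Simulating step by step:
Generation 0 (given above): 15 live cells
Generation 1: 11 live cells
(generation 1 grid is the final answer)

Answer: ______X_
________
_____X_X
__XX___X
__XXXXX_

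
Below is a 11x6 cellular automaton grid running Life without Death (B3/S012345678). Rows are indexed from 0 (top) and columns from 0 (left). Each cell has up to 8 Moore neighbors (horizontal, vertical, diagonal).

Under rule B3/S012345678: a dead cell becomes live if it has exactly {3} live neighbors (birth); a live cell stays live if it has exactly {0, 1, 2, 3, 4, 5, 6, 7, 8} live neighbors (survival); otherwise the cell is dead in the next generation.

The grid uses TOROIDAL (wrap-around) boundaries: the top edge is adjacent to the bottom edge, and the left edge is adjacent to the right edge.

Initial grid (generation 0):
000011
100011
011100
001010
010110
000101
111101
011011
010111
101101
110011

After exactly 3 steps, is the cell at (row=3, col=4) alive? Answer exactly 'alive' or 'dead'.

Answer: alive

Derivation:
Simulating step by step:
Generation 0 (given above): 36 live cells
Generation 1: 43 live cells
010111
111011
111100
001010
010111
000101
111101
011011
010111
101101
111011
Generation 2: 44 live cells
010111
111011
111100
001010
110111
000101
111101
011011
010111
101101
111011
Generation 3: 44 live cells
010111
111011
111100
001010
110111
000101
111101
011011
010111
101101
111011

Cell (3,4) at generation 3: 1 -> alive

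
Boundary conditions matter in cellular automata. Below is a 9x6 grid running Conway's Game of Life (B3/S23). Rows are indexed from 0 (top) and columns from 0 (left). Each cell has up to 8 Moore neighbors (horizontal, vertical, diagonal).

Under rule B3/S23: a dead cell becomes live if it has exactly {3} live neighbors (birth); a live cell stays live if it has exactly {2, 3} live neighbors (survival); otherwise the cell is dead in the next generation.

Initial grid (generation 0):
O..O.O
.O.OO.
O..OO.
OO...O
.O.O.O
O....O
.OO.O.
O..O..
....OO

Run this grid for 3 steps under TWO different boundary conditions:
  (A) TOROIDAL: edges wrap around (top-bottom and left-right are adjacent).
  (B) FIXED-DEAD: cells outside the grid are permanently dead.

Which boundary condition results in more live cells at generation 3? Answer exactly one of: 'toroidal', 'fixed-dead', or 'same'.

Answer: toroidal

Derivation:
Under TOROIDAL boundary, generation 3:
OO.OO.
.O.O..
......
OO.OO.
OO.OOO
OO..O.
O....O
O.....
O.OO.O
Population = 25

Under FIXED-DEAD boundary, generation 3:
OOO...
OO....
OOO...
.....O
.....O
.....O
OO..OO
.O.O.O
...OO.
Population = 20

Comparison: toroidal=25, fixed-dead=20 -> toroidal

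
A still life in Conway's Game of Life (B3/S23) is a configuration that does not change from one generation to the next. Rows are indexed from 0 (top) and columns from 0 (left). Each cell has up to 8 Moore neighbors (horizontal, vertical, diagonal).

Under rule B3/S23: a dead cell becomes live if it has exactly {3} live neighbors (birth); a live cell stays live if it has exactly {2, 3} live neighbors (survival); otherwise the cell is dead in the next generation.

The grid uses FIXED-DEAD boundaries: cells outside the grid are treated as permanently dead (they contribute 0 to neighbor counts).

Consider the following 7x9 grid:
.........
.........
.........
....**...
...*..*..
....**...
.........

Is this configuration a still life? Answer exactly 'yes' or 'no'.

Compute generation 1 and compare to generation 0 (given above):
Generation 1:
.........
.........
.........
....**...
...*..*..
....**...
.........
The grids are IDENTICAL -> still life.

Answer: yes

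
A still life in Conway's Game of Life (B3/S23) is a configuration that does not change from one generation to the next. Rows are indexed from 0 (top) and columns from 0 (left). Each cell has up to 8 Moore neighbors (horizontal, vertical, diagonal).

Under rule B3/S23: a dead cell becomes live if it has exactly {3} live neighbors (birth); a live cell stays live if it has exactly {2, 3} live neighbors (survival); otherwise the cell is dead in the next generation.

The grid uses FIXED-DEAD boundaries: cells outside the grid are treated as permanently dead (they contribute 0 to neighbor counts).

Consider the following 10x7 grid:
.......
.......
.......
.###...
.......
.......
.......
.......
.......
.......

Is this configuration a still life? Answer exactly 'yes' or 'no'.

Compute generation 1 and compare to generation 0 (given above):
Generation 1:
.......
.......
..#....
..#....
..#....
.......
.......
.......
.......
.......
Cell (2,2) differs: gen0=0 vs gen1=1 -> NOT a still life.

Answer: no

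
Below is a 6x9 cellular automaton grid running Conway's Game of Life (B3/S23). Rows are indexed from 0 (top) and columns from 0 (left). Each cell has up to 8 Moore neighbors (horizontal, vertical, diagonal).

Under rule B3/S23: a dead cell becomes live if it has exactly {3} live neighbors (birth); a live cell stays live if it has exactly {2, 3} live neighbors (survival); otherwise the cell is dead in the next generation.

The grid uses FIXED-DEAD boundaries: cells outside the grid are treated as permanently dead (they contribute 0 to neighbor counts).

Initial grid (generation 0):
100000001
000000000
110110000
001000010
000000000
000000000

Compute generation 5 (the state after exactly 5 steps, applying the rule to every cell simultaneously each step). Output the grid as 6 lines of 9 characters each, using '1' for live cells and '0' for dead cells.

Answer: 000000000
000000000
000000000
000000000
000000000
000000000

Derivation:
Simulating step by step:
Generation 0 (given above): 8 live cells
Generation 1: 8 live cells
000000000
110000000
011100000
011100000
000000000
000000000
Generation 2: 6 live cells
000000000
110000000
000100000
010100000
001000000
000000000
Generation 3: 4 live cells
000000000
000000000
110000000
000100000
001000000
000000000
Generation 4: 2 live cells
000000000
000000000
000000000
011000000
000000000
000000000
Generation 5: 0 live cells
(generation 5 grid is the final answer)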